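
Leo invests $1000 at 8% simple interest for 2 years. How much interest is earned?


Use the formula I = P x R x T / 100
P x R x T = 1000 x 8 x 2 = 16000
I = 16000 / 100 = $160

$160


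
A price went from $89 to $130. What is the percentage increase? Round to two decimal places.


Find the absolute change:
|130 - 89| = 41
Divide by original and multiply by 100:
41 / 89 x 100 = 46.0674...% ≈ 46.07%

46.07%


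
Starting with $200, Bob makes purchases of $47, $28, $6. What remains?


Add up expenses:
$47 + $28 + $6 = $81
Subtract from budget:
$200 - $81 = $119

$119


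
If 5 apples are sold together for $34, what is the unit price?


Total cost: $34
Number of items: 5
Unit price: $34 / 5 = $6.80

$6.80


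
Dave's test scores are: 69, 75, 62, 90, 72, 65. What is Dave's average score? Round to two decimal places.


Add the scores:
69 + 75 + 62 + 90 + 72 + 65 = 433
Divide by the number of tests:
433 / 6 = 72.1666... ≈ 72.17

72.17


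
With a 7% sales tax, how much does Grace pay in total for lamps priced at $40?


Calculate the tax:
7% of $40 = $2.80
Add tax to price:
$40 + $2.80 = $42.80

$42.80


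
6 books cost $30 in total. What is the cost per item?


Total cost: $30
Number of items: 6
Unit price: $30 / 6 = $5

$5


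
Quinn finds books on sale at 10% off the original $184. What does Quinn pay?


Calculate the discount amount:
10% of $184 = $18.40
Subtract from original:
$184 - $18.40 = $165.60

$165.60


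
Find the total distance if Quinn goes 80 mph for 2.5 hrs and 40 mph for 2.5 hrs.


Leg 1 distance:
80 x 2.5 = 200 miles
Leg 2 distance:
40 x 2.5 = 100 miles
Total distance:
200 + 100 = 300 miles

300 miles


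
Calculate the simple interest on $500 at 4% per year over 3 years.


Use the formula I = P x R x T / 100
P x R x T = 500 x 4 x 3 = 6000
I = 6000 / 100 = $60

$60


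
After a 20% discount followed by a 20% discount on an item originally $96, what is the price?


First discount:
20% of $96 = $19.20
Price after first discount:
$96 - $19.20 = $76.80
Second discount:
20% of $76.80 = $15.36
Final price:
$76.80 - $15.36 = $61.44

$61.44


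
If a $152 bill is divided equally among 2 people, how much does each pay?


Total bill: $152
Number of people: 2
Each pays: $152 / 2 = $76

$76


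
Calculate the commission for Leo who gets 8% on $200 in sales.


Convert rate to decimal:
8% = 0.08
Multiply by sales:
$200 x 0.08 = $16

$16


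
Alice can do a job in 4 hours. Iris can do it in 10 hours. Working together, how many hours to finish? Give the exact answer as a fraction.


Alice's rate: 1/4 of the job per hour
Iris's rate: 1/10 of the job per hour
Combined rate: 1/4 + 1/10 = 7/20 per hour
Time = 1 / (7/20) = 20/7 hours (≈ 2.86 hours)

20/7 hours


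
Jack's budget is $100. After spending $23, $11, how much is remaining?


Add up expenses:
$23 + $11 = $34
Subtract from budget:
$100 - $34 = $66

$66


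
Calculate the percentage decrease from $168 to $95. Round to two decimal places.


Find the absolute change:
|95 - 168| = 73
Divide by original and multiply by 100:
73 / 168 x 100 = 43.4523...% ≈ 43.45%

43.45%


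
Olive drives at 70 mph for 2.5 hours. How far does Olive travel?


Use the formula: distance = speed x time
Speed = 70 mph, Time = 2.5 hours
70 x 2.5 = 175 miles

175 miles


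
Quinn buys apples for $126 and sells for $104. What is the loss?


Selling price = $104
Cost price = $126
Loss = cost price - selling price:
Loss = $126 - $104 = $22

$22


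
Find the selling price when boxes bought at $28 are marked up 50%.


Calculate the markup amount:
50% of $28 = $14
Add to cost:
$28 + $14 = $42

$42


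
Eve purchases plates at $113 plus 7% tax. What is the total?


Calculate the tax:
7% of $113 = $7.91
Add tax to price:
$113 + $7.91 = $120.91

$120.91


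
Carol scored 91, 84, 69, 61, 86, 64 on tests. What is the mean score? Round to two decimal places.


Add the scores:
91 + 84 + 69 + 61 + 86 + 64 = 455
Divide by the number of tests:
455 / 6 = 75.8333... ≈ 75.83

75.83


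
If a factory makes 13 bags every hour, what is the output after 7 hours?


Production rate: 13 bags per hour
Time: 7 hours
Total: 13 x 7 = 91 bags

91 bags


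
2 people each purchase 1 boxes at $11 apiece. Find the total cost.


Cost per person:
1 x $11 = $11
Group total:
2 x $11 = $22

$22


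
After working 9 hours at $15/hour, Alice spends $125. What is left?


Calculate earnings:
9 x $15 = $135
Subtract spending:
$135 - $125 = $10

$10


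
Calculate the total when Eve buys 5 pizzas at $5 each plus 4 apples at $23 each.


Cost of pizzas:
5 x $5 = $25
Cost of apples:
4 x $23 = $92
Add both:
$25 + $92 = $117

$117


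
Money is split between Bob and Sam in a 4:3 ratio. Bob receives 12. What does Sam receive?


Find the multiplier:
12 / 4 = 3
Apply to Sam's share:
3 x 3 = 9

9


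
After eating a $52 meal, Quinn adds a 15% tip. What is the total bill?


Calculate the tip:
15% of $52 = $7.80
Add tip to meal cost:
$52 + $7.80 = $59.80

$59.80


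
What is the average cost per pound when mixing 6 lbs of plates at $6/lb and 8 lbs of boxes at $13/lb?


Cost of plates:
6 x $6 = $36
Cost of boxes:
8 x $13 = $104
Total cost: $36 + $104 = $140
Total weight: 14 lbs
Average: $140 / 14 = $10/lb

$10/lb


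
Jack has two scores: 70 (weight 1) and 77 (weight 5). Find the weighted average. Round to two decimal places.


Weighted sum:
1 x 70 + 5 x 77 = 455
Total weight:
1 + 5 = 6
Weighted average:
455 / 6 = 75.8333... ≈ 75.83

75.83


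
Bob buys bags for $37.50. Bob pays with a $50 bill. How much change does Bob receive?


Start with the amount paid:
$50
Subtract the price:
$50 - $37.50 = $12.50

$12.50


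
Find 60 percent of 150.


Convert percentage to decimal:
60% = 0.6
Multiply:
150 x 0.6 = 90

90


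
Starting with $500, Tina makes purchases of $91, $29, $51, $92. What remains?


Add up expenses:
$91 + $29 + $51 + $92 = $263
Subtract from budget:
$500 - $263 = $237

$237


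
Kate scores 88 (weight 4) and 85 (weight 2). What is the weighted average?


Weighted sum:
4 x 88 + 2 x 85 = 522
Total weight:
4 + 2 = 6
Weighted average:
522 / 6 = 87

87


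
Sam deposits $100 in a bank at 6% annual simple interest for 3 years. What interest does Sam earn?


Use the formula I = P x R x T / 100
P x R x T = 100 x 6 x 3 = 1800
I = 1800 / 100 = $18

$18


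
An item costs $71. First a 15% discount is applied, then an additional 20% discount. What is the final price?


First discount:
15% of $71 = $10.65
Price after first discount:
$71 - $10.65 = $60.35
Second discount:
20% of $60.35 = $12.07
Final price:
$60.35 - $12.07 = $48.28

$48.28


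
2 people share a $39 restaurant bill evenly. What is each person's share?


Total bill: $39
Number of people: 2
Each pays: $39 / 2 = $19.50

$19.50


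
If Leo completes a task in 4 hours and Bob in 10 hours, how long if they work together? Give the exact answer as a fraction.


Leo's rate: 1/4 of the job per hour
Bob's rate: 1/10 of the job per hour
Combined rate: 1/4 + 1/10 = 7/20 per hour
Time = 1 / (7/20) = 20/7 hours (≈ 2.86 hours)

20/7 hours


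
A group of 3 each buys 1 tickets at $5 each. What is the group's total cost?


Cost per person:
1 x $5 = $5
Group total:
3 x $5 = $15

$15


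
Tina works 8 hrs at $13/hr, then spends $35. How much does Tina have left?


Calculate earnings:
8 x $13 = $104
Subtract spending:
$104 - $35 = $69

$69


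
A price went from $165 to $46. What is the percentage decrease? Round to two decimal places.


Find the absolute change:
|46 - 165| = 119
Divide by original and multiply by 100:
119 / 165 x 100 = 72.1212...% ≈ 72.12%

72.12%


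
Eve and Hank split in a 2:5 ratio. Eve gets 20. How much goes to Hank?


Find the multiplier:
20 / 2 = 10
Apply to Hank's share:
5 x 10 = 50

50


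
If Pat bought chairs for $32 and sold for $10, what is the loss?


Selling price = $10
Cost price = $32
Loss = cost price - selling price:
Loss = $32 - $10 = $22

$22


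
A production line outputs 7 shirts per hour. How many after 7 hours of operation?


Production rate: 7 shirts per hour
Time: 7 hours
Total: 7 x 7 = 49 shirts

49 shirts


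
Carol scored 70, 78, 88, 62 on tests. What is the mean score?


Add the scores:
70 + 78 + 88 + 62 = 298
Divide by the number of tests:
298 / 4 = 74.5

74.5


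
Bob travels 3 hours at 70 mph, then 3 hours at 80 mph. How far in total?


Leg 1 distance:
70 x 3 = 210 miles
Leg 2 distance:
80 x 3 = 240 miles
Total distance:
210 + 240 = 450 miles

450 miles


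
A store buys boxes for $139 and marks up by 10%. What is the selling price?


Calculate the markup amount:
10% of $139 = $13.90
Add to cost:
$139 + $13.90 = $152.90

$152.90


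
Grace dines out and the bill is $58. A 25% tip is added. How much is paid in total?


Calculate the tip:
25% of $58 = $14.50
Add tip to meal cost:
$58 + $14.50 = $72.50

$72.50


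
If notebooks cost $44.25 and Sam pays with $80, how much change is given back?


Start with the amount paid:
$80
Subtract the price:
$80 - $44.25 = $35.75

$35.75


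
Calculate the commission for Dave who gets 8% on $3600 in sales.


Convert rate to decimal:
8% = 0.08
Multiply by sales:
$3600 x 0.08 = $288

$288


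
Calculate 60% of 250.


Convert percentage to decimal:
60% = 0.6
Multiply:
250 x 0.6 = 150

150


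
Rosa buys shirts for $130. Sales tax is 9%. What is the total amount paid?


Calculate the tax:
9% of $130 = $11.70
Add tax to price:
$130 + $11.70 = $141.70

$141.70


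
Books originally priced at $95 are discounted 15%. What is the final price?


Calculate the discount amount:
15% of $95 = $14.25
Subtract from original:
$95 - $14.25 = $80.75

$80.75


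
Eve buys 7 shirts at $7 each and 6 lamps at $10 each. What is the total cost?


Cost of shirts:
7 x $7 = $49
Cost of lamps:
6 x $10 = $60
Add both:
$49 + $60 = $109

$109


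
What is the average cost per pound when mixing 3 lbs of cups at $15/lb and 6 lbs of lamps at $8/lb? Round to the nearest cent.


Cost of cups:
3 x $15 = $45
Cost of lamps:
6 x $8 = $48
Total cost: $45 + $48 = $93
Total weight: 9 lbs
Average: $93 / 9 = $10.3333... ≈ $10.33/lb

$10.33/lb


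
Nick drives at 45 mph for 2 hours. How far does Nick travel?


Use the formula: distance = speed x time
Speed = 45 mph, Time = 2 hours
45 x 2 = 90 miles

90 miles


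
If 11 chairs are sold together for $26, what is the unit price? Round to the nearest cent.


Total cost: $26
Number of items: 11
Unit price: $26 / 11 = $2.3636... ≈ $2.36

$2.36


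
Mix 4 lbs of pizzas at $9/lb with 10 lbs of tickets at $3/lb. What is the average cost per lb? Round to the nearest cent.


Cost of pizzas:
4 x $9 = $36
Cost of tickets:
10 x $3 = $30
Total cost: $36 + $30 = $66
Total weight: 14 lbs
Average: $66 / 14 = $4.7142... ≈ $4.71/lb

$4.71/lb


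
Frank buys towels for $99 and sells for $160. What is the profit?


Selling price = $160
Cost price = $99
Profit = selling price - cost price:
Profit = $160 - $99 = $61

$61


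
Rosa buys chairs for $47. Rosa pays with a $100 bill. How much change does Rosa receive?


Start with the amount paid:
$100
Subtract the price:
$100 - $47 = $53

$53


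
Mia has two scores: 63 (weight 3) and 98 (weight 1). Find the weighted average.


Weighted sum:
3 x 63 + 1 x 98 = 287
Total weight:
3 + 1 = 4
Weighted average:
287 / 4 = 71.75

71.75


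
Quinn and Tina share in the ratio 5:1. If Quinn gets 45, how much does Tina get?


Find the multiplier:
45 / 5 = 9
Apply to Tina's share:
1 x 9 = 9

9


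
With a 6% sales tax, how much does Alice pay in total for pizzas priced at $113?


Calculate the tax:
6% of $113 = $6.78
Add tax to price:
$113 + $6.78 = $119.78

$119.78


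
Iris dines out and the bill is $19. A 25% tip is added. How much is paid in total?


Calculate the tip:
25% of $19 = $4.75
Add tip to meal cost:
$19 + $4.75 = $23.75

$23.75


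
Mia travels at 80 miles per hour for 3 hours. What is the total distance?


Use the formula: distance = speed x time
Speed = 80 mph, Time = 3 hours
80 x 3 = 240 miles

240 miles


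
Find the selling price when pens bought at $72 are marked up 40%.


Calculate the markup amount:
40% of $72 = $28.80
Add to cost:
$72 + $28.80 = $100.80

$100.80


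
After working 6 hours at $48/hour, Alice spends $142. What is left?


Calculate earnings:
6 x $48 = $288
Subtract spending:
$288 - $142 = $146

$146


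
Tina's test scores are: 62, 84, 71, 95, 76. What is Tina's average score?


Add the scores:
62 + 84 + 71 + 95 + 76 = 388
Divide by the number of tests:
388 / 5 = 77.6

77.6


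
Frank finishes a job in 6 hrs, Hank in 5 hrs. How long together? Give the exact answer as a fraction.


Frank's rate: 1/6 of the job per hour
Hank's rate: 1/5 of the job per hour
Combined rate: 1/6 + 1/5 = 11/30 per hour
Time = 1 / (11/30) = 30/11 hours (≈ 2.73 hours)

30/11 hours


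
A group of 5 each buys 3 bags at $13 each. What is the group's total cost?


Cost per person:
3 x $13 = $39
Group total:
5 x $39 = $195

$195


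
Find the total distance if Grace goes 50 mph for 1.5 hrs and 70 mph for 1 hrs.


Leg 1 distance:
50 x 1.5 = 75 miles
Leg 2 distance:
70 x 1 = 70 miles
Total distance:
75 + 70 = 145 miles

145 miles


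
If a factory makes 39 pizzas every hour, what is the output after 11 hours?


Production rate: 39 pizzas per hour
Time: 11 hours
Total: 39 x 11 = 429 pizzas

429 pizzas


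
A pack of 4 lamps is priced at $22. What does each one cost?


Total cost: $22
Number of items: 4
Unit price: $22 / 4 = $5.50

$5.50


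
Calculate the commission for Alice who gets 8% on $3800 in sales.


Convert rate to decimal:
8% = 0.08
Multiply by sales:
$3800 x 0.08 = $304

$304


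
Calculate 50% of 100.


Convert percentage to decimal:
50% = 0.5
Multiply:
100 x 0.5 = 50

50


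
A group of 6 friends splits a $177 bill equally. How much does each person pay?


Total bill: $177
Number of people: 6
Each pays: $177 / 6 = $29.50

$29.50


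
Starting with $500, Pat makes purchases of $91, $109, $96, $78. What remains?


Add up expenses:
$91 + $109 + $96 + $78 = $374
Subtract from budget:
$500 - $374 = $126

$126


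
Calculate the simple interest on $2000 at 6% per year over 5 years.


Use the formula I = P x R x T / 100
P x R x T = 2000 x 6 x 5 = 60000
I = 60000 / 100 = $600

$600


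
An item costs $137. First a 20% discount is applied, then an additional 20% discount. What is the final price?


First discount:
20% of $137 = $27.40
Price after first discount:
$137 - $27.40 = $109.60
Second discount:
20% of $109.60 = $21.92
Final price:
$109.60 - $21.92 = $87.68

$87.68


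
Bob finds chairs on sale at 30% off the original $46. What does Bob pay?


Calculate the discount amount:
30% of $46 = $13.80
Subtract from original:
$46 - $13.80 = $32.20

$32.20


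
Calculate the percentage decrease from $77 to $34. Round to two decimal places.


Find the absolute change:
|34 - 77| = 43
Divide by original and multiply by 100:
43 / 77 x 100 = 55.8441...% ≈ 55.84%

55.84%


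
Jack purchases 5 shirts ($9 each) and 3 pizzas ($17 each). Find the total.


Cost of shirts:
5 x $9 = $45
Cost of pizzas:
3 x $17 = $51
Add both:
$45 + $51 = $96

$96


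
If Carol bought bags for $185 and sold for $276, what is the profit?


Selling price = $276
Cost price = $185
Profit = selling price - cost price:
Profit = $276 - $185 = $91

$91


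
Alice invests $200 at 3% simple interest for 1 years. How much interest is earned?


Use the formula I = P x R x T / 100
P x R x T = 200 x 3 x 1 = 600
I = 600 / 100 = $6

$6


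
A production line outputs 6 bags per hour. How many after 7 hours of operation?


Production rate: 6 bags per hour
Time: 7 hours
Total: 6 x 7 = 42 bags

42 bags


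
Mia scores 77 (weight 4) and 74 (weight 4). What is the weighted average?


Weighted sum:
4 x 77 + 4 x 74 = 604
Total weight:
4 + 4 = 8
Weighted average:
604 / 8 = 75.5

75.5


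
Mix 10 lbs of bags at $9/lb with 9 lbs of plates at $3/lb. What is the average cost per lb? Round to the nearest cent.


Cost of bags:
10 x $9 = $90
Cost of plates:
9 x $3 = $27
Total cost: $90 + $27 = $117
Total weight: 19 lbs
Average: $117 / 19 = $6.1578... ≈ $6.16/lb

$6.16/lb


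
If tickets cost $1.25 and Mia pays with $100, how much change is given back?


Start with the amount paid:
$100
Subtract the price:
$100 - $1.25 = $98.75

$98.75


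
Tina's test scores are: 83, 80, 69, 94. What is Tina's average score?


Add the scores:
83 + 80 + 69 + 94 = 326
Divide by the number of tests:
326 / 4 = 81.5

81.5


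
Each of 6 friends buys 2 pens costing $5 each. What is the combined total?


Cost per person:
2 x $5 = $10
Group total:
6 x $10 = $60

$60


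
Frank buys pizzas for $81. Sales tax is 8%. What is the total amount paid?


Calculate the tax:
8% of $81 = $6.48
Add tax to price:
$81 + $6.48 = $87.48

$87.48


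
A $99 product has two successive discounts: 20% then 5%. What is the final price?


First discount:
20% of $99 = $19.80
Price after first discount:
$99 - $19.80 = $79.20
Second discount:
5% of $79.20 = $3.96
Final price:
$79.20 - $3.96 = $75.24

$75.24


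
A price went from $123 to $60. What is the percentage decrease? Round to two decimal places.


Find the absolute change:
|60 - 123| = 63
Divide by original and multiply by 100:
63 / 123 x 100 = 51.2195...% ≈ 51.22%

51.22%


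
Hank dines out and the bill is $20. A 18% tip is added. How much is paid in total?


Calculate the tip:
18% of $20 = $3.60
Add tip to meal cost:
$20 + $3.60 = $23.60

$23.60


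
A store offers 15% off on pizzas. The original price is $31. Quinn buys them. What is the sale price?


Calculate the discount amount:
15% of $31 = $4.65
Subtract from original:
$31 - $4.65 = $26.35

$26.35


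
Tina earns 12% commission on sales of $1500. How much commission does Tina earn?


Convert rate to decimal:
12% = 0.12
Multiply by sales:
$1500 x 0.12 = $180

$180


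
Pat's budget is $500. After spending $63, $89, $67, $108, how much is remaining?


Add up expenses:
$63 + $89 + $67 + $108 = $327
Subtract from budget:
$500 - $327 = $173

$173


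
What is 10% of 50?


Convert percentage to decimal:
10% = 0.1
Multiply:
50 x 0.1 = 5

5


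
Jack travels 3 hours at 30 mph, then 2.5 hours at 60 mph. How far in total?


Leg 1 distance:
30 x 3 = 90 miles
Leg 2 distance:
60 x 2.5 = 150 miles
Total distance:
90 + 150 = 240 miles

240 miles


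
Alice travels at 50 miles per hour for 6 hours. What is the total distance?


Use the formula: distance = speed x time
Speed = 50 mph, Time = 6 hours
50 x 6 = 300 miles

300 miles


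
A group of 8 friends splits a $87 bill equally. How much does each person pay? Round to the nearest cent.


Total bill: $87
Number of people: 8
Each pays: $87 / 8 = $10.875 ≈ $10.88

$10.88


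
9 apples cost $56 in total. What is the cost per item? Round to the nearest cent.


Total cost: $56
Number of items: 9
Unit price: $56 / 9 = $6.2222... ≈ $6.22

$6.22


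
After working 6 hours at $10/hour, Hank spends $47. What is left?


Calculate earnings:
6 x $10 = $60
Subtract spending:
$60 - $47 = $13

$13


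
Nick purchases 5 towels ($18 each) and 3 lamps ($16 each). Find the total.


Cost of towels:
5 x $18 = $90
Cost of lamps:
3 x $16 = $48
Add both:
$90 + $48 = $138

$138


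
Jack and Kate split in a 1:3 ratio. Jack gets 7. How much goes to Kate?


Find the multiplier:
7 / 1 = 7
Apply to Kate's share:
3 x 7 = 21

21


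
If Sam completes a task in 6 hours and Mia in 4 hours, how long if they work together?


Sam's rate: 1/6 of the job per hour
Mia's rate: 1/4 of the job per hour
Combined rate: 1/6 + 1/4 = 5/12 per hour
Time = 1 / (5/12) = 12/5 = 2.4 hours

2.4 hours


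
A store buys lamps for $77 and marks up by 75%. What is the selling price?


Calculate the markup amount:
75% of $77 = $57.75
Add to cost:
$77 + $57.75 = $134.75

$134.75


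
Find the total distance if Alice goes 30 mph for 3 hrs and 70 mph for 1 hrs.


Leg 1 distance:
30 x 3 = 90 miles
Leg 2 distance:
70 x 1 = 70 miles
Total distance:
90 + 70 = 160 miles

160 miles


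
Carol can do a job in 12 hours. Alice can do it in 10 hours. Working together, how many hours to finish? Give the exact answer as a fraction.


Carol's rate: 1/12 of the job per hour
Alice's rate: 1/10 of the job per hour
Combined rate: 1/12 + 1/10 = 11/60 per hour
Time = 1 / (11/60) = 60/11 hours (≈ 5.45 hours)

60/11 hours


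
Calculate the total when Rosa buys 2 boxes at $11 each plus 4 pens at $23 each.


Cost of boxes:
2 x $11 = $22
Cost of pens:
4 x $23 = $92
Add both:
$22 + $92 = $114

$114


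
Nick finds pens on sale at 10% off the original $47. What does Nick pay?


Calculate the discount amount:
10% of $47 = $4.70
Subtract from original:
$47 - $4.70 = $42.30

$42.30


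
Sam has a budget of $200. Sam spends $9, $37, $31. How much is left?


Add up expenses:
$9 + $37 + $31 = $77
Subtract from budget:
$200 - $77 = $123

$123


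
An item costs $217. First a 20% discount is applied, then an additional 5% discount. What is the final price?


First discount:
20% of $217 = $43.40
Price after first discount:
$217 - $43.40 = $173.60
Second discount:
5% of $173.60 = $8.68
Final price:
$173.60 - $8.68 = $164.92

$164.92


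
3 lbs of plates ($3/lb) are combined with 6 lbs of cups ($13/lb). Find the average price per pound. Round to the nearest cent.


Cost of plates:
3 x $3 = $9
Cost of cups:
6 x $13 = $78
Total cost: $9 + $78 = $87
Total weight: 9 lbs
Average: $87 / 9 = $9.6666... ≈ $9.67/lb

$9.67/lb


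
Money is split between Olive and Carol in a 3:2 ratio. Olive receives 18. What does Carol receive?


Find the multiplier:
18 / 3 = 6
Apply to Carol's share:
2 x 6 = 12

12


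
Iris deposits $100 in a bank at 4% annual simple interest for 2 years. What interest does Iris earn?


Use the formula I = P x R x T / 100
P x R x T = 100 x 4 x 2 = 800
I = 800 / 100 = $8

$8


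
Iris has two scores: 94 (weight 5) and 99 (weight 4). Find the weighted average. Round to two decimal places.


Weighted sum:
5 x 94 + 4 x 99 = 866
Total weight:
5 + 4 = 9
Weighted average:
866 / 9 = 96.2222... ≈ 96.22

96.22


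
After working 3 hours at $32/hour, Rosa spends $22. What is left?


Calculate earnings:
3 x $32 = $96
Subtract spending:
$96 - $22 = $74

$74


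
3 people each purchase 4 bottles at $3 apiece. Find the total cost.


Cost per person:
4 x $3 = $12
Group total:
3 x $12 = $36

$36


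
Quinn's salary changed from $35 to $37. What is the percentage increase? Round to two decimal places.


Find the absolute change:
|37 - 35| = 2
Divide by original and multiply by 100:
2 / 35 x 100 = 5.7142...% ≈ 5.71%

5.71%


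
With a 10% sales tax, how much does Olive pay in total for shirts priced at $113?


Calculate the tax:
10% of $113 = $11.30
Add tax to price:
$113 + $11.30 = $124.30

$124.30


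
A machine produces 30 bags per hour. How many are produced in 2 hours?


Production rate: 30 bags per hour
Time: 2 hours
Total: 30 x 2 = 60 bags

60 bags


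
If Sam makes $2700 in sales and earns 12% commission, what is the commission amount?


Convert rate to decimal:
12% = 0.12
Multiply by sales:
$2700 x 0.12 = $324

$324


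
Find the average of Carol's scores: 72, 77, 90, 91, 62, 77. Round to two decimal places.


Add the scores:
72 + 77 + 90 + 91 + 62 + 77 = 469
Divide by the number of tests:
469 / 6 = 78.1666... ≈ 78.17

78.17


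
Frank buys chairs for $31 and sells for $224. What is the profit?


Selling price = $224
Cost price = $31
Profit = selling price - cost price:
Profit = $224 - $31 = $193

$193


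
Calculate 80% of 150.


Convert percentage to decimal:
80% = 0.8
Multiply:
150 x 0.8 = 120

120


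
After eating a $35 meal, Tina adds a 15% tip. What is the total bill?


Calculate the tip:
15% of $35 = $5.25
Add tip to meal cost:
$35 + $5.25 = $40.25

$40.25


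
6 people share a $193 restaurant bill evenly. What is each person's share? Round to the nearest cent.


Total bill: $193
Number of people: 6
Each pays: $193 / 6 = $32.1666... ≈ $32.17

$32.17


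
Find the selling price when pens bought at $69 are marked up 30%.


Calculate the markup amount:
30% of $69 = $20.70
Add to cost:
$69 + $20.70 = $89.70

$89.70


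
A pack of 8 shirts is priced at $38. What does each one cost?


Total cost: $38
Number of items: 8
Unit price: $38 / 8 = $4.75

$4.75


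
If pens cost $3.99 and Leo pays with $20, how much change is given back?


Start with the amount paid:
$20
Subtract the price:
$20 - $3.99 = $16.01

$16.01


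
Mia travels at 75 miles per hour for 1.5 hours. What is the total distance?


Use the formula: distance = speed x time
Speed = 75 mph, Time = 1.5 hours
75 x 1.5 = 112.5 miles

112.5 miles


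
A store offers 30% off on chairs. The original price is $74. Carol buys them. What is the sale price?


Calculate the discount amount:
30% of $74 = $22.20
Subtract from original:
$74 - $22.20 = $51.80

$51.80


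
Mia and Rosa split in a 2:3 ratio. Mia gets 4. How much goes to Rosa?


Find the multiplier:
4 / 2 = 2
Apply to Rosa's share:
3 x 2 = 6

6


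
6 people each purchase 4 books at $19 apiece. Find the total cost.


Cost per person:
4 x $19 = $76
Group total:
6 x $76 = $456

$456


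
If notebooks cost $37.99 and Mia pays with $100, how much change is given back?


Start with the amount paid:
$100
Subtract the price:
$100 - $37.99 = $62.01

$62.01


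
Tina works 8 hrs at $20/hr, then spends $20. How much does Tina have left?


Calculate earnings:
8 x $20 = $160
Subtract spending:
$160 - $20 = $140

$140


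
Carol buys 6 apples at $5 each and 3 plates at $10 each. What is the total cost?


Cost of apples:
6 x $5 = $30
Cost of plates:
3 x $10 = $30
Add both:
$30 + $30 = $60

$60


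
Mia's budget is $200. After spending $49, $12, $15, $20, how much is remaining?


Add up expenses:
$49 + $12 + $15 + $20 = $96
Subtract from budget:
$200 - $96 = $104

$104


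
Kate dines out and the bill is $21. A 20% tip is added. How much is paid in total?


Calculate the tip:
20% of $21 = $4.20
Add tip to meal cost:
$21 + $4.20 = $25.20

$25.20


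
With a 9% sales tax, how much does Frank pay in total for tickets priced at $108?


Calculate the tax:
9% of $108 = $9.72
Add tax to price:
$108 + $9.72 = $117.72

$117.72


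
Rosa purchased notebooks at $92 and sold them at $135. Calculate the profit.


Selling price = $135
Cost price = $92
Profit = selling price - cost price:
Profit = $135 - $92 = $43

$43


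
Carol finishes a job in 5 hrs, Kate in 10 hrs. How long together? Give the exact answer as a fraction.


Carol's rate: 1/5 of the job per hour
Kate's rate: 1/10 of the job per hour
Combined rate: 1/5 + 1/10 = 3/10 per hour
Time = 1 / (3/10) = 10/3 hours (≈ 3.33 hours)

10/3 hours


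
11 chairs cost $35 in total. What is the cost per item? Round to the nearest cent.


Total cost: $35
Number of items: 11
Unit price: $35 / 11 = $3.1818... ≈ $3.18

$3.18


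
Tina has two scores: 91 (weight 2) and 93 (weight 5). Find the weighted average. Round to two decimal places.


Weighted sum:
2 x 91 + 5 x 93 = 647
Total weight:
2 + 5 = 7
Weighted average:
647 / 7 = 92.4285... ≈ 92.43

92.43


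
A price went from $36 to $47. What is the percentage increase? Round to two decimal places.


Find the absolute change:
|47 - 36| = 11
Divide by original and multiply by 100:
11 / 36 x 100 = 30.5555...% ≈ 30.56%

30.56%


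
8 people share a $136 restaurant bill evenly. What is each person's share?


Total bill: $136
Number of people: 8
Each pays: $136 / 8 = $17

$17


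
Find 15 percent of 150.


Convert percentage to decimal:
15% = 0.15
Multiply:
150 x 0.15 = 22.5

22.5


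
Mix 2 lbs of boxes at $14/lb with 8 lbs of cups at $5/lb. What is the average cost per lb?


Cost of boxes:
2 x $14 = $28
Cost of cups:
8 x $5 = $40
Total cost: $28 + $40 = $68
Total weight: 10 lbs
Average: $68 / 10 = $6.80/lb

$6.80/lb


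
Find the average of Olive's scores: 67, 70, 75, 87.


Add the scores:
67 + 70 + 75 + 87 = 299
Divide by the number of tests:
299 / 4 = 74.75

74.75


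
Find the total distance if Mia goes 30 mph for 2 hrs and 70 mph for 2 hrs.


Leg 1 distance:
30 x 2 = 60 miles
Leg 2 distance:
70 x 2 = 140 miles
Total distance:
60 + 140 = 200 miles

200 miles


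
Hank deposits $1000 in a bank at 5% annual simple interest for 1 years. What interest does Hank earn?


Use the formula I = P x R x T / 100
P x R x T = 1000 x 5 x 1 = 5000
I = 5000 / 100 = $50

$50


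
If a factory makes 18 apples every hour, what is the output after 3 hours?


Production rate: 18 apples per hour
Time: 3 hours
Total: 18 x 3 = 54 apples

54 apples


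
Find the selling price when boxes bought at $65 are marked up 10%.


Calculate the markup amount:
10% of $65 = $6.50
Add to cost:
$65 + $6.50 = $71.50

$71.50


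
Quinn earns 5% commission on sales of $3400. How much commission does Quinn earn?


Convert rate to decimal:
5% = 0.05
Multiply by sales:
$3400 x 0.05 = $170

$170


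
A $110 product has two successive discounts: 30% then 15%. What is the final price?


First discount:
30% of $110 = $33
Price after first discount:
$110 - $33 = $77
Second discount:
15% of $77 = $11.55
Final price:
$77 - $11.55 = $65.45

$65.45


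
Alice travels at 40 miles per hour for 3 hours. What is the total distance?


Use the formula: distance = speed x time
Speed = 40 mph, Time = 3 hours
40 x 3 = 120 miles

120 miles


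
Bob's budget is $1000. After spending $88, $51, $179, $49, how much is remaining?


Add up expenses:
$88 + $51 + $179 + $49 = $367
Subtract from budget:
$1000 - $367 = $633

$633


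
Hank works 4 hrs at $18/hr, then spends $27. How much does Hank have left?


Calculate earnings:
4 x $18 = $72
Subtract spending:
$72 - $27 = $45

$45


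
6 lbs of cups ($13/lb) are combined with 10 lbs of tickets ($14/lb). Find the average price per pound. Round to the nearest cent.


Cost of cups:
6 x $13 = $78
Cost of tickets:
10 x $14 = $140
Total cost: $78 + $140 = $218
Total weight: 16 lbs
Average: $218 / 16 = $13.625 ≈ $13.63/lb

$13.63/lb


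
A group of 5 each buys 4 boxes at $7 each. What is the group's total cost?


Cost per person:
4 x $7 = $28
Group total:
5 x $28 = $140

$140


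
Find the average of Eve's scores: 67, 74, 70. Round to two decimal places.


Add the scores:
67 + 74 + 70 = 211
Divide by the number of tests:
211 / 3 = 70.3333... ≈ 70.33

70.33


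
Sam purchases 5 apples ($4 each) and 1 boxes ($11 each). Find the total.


Cost of apples:
5 x $4 = $20
Cost of boxes:
1 x $11 = $11
Add both:
$20 + $11 = $31

$31


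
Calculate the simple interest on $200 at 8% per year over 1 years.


Use the formula I = P x R x T / 100
P x R x T = 200 x 8 x 1 = 1600
I = 1600 / 100 = $16

$16


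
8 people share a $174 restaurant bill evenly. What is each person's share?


Total bill: $174
Number of people: 8
Each pays: $174 / 8 = $21.75

$21.75


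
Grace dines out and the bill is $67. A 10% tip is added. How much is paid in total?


Calculate the tip:
10% of $67 = $6.70
Add tip to meal cost:
$67 + $6.70 = $73.70

$73.70


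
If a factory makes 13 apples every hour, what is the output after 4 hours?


Production rate: 13 apples per hour
Time: 4 hours
Total: 13 x 4 = 52 apples

52 apples


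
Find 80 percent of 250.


Convert percentage to decimal:
80% = 0.8
Multiply:
250 x 0.8 = 200

200


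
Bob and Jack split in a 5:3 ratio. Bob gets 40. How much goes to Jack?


Find the multiplier:
40 / 5 = 8
Apply to Jack's share:
3 x 8 = 24

24


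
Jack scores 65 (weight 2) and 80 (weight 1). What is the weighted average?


Weighted sum:
2 x 65 + 1 x 80 = 210
Total weight:
2 + 1 = 3
Weighted average:
210 / 3 = 70

70


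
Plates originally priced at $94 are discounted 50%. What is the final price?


Calculate the discount amount:
50% of $94 = $47
Subtract from original:
$94 - $47 = $47

$47


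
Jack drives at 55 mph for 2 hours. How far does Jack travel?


Use the formula: distance = speed x time
Speed = 55 mph, Time = 2 hours
55 x 2 = 110 miles

110 miles


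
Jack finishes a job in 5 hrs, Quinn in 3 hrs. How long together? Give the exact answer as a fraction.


Jack's rate: 1/5 of the job per hour
Quinn's rate: 1/3 of the job per hour
Combined rate: 1/5 + 1/3 = 8/15 per hour
Time = 1 / (8/15) = 15/8 hours (≈ 1.88 hours)

15/8 hours


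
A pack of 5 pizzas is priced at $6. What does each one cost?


Total cost: $6
Number of items: 5
Unit price: $6 / 5 = $1.20

$1.20


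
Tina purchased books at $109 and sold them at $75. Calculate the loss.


Selling price = $75
Cost price = $109
Loss = cost price - selling price:
Loss = $109 - $75 = $34

$34


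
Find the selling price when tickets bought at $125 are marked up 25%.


Calculate the markup amount:
25% of $125 = $31.25
Add to cost:
$125 + $31.25 = $156.25

$156.25


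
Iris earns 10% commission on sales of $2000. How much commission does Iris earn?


Convert rate to decimal:
10% = 0.1
Multiply by sales:
$2000 x 0.1 = $200

$200


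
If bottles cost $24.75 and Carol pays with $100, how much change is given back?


Start with the amount paid:
$100
Subtract the price:
$100 - $24.75 = $75.25

$75.25


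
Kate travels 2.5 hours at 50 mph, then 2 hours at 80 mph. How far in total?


Leg 1 distance:
50 x 2.5 = 125 miles
Leg 2 distance:
80 x 2 = 160 miles
Total distance:
125 + 160 = 285 miles

285 miles


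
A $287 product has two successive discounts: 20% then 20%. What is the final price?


First discount:
20% of $287 = $57.40
Price after first discount:
$287 - $57.40 = $229.60
Second discount:
20% of $229.60 = $45.92
Final price:
$229.60 - $45.92 = $183.68

$183.68


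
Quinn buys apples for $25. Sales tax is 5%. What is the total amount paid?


Calculate the tax:
5% of $25 = $1.25
Add tax to price:
$25 + $1.25 = $26.25

$26.25


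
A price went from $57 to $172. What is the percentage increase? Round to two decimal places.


Find the absolute change:
|172 - 57| = 115
Divide by original and multiply by 100:
115 / 57 x 100 = 201.7543...% ≈ 201.75%

201.75%


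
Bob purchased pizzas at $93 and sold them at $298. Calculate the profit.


Selling price = $298
Cost price = $93
Profit = selling price - cost price:
Profit = $298 - $93 = $205

$205


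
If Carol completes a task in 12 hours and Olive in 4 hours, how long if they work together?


Carol's rate: 1/12 of the job per hour
Olive's rate: 1/4 of the job per hour
Combined rate: 1/12 + 1/4 = 1/3 per hour
Time = 1 / (1/3) = 3 hours

3 hours


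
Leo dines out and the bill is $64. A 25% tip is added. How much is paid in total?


Calculate the tip:
25% of $64 = $16
Add tip to meal cost:
$64 + $16 = $80

$80


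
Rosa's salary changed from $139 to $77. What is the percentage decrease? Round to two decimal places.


Find the absolute change:
|77 - 139| = 62
Divide by original and multiply by 100:
62 / 139 x 100 = 44.6043...% ≈ 44.6%

44.6%


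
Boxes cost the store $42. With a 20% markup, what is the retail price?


Calculate the markup amount:
20% of $42 = $8.40
Add to cost:
$42 + $8.40 = $50.40

$50.40


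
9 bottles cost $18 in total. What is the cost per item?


Total cost: $18
Number of items: 9
Unit price: $18 / 9 = $2

$2


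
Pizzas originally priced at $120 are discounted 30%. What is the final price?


Calculate the discount amount:
30% of $120 = $36
Subtract from original:
$120 - $36 = $84

$84


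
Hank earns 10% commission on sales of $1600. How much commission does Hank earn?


Convert rate to decimal:
10% = 0.1
Multiply by sales:
$1600 x 0.1 = $160

$160


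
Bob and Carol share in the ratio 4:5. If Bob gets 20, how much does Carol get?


Find the multiplier:
20 / 4 = 5
Apply to Carol's share:
5 x 5 = 25

25


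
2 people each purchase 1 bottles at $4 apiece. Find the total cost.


Cost per person:
1 x $4 = $4
Group total:
2 x $4 = $8

$8


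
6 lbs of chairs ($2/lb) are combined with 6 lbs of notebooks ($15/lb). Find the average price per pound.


Cost of chairs:
6 x $2 = $12
Cost of notebooks:
6 x $15 = $90
Total cost: $12 + $90 = $102
Total weight: 12 lbs
Average: $102 / 12 = $8.50/lb

$8.50/lb


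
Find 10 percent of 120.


Convert percentage to decimal:
10% = 0.1
Multiply:
120 x 0.1 = 12

12


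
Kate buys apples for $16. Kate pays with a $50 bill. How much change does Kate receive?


Start with the amount paid:
$50
Subtract the price:
$50 - $16 = $34

$34


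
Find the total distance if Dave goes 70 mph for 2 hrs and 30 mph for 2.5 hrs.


Leg 1 distance:
70 x 2 = 140 miles
Leg 2 distance:
30 x 2.5 = 75 miles
Total distance:
140 + 75 = 215 miles

215 miles


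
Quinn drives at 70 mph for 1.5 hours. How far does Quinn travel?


Use the formula: distance = speed x time
Speed = 70 mph, Time = 1.5 hours
70 x 1.5 = 105 miles

105 miles


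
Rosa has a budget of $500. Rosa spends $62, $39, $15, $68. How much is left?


Add up expenses:
$62 + $39 + $15 + $68 = $184
Subtract from budget:
$500 - $184 = $316

$316


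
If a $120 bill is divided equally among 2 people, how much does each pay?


Total bill: $120
Number of people: 2
Each pays: $120 / 2 = $60

$60


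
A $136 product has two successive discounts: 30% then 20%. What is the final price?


First discount:
30% of $136 = $40.80
Price after first discount:
$136 - $40.80 = $95.20
Second discount:
20% of $95.20 = $19.04
Final price:
$95.20 - $19.04 = $76.16

$76.16


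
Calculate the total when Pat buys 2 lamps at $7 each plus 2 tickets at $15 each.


Cost of lamps:
2 x $7 = $14
Cost of tickets:
2 x $15 = $30
Add both:
$14 + $30 = $44

$44


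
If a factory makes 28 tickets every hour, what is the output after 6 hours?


Production rate: 28 tickets per hour
Time: 6 hours
Total: 28 x 6 = 168 tickets

168 tickets


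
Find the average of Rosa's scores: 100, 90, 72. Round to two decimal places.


Add the scores:
100 + 90 + 72 = 262
Divide by the number of tests:
262 / 3 = 87.3333... ≈ 87.33

87.33


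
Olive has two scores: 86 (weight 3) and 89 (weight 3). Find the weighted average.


Weighted sum:
3 x 86 + 3 x 89 = 525
Total weight:
3 + 3 = 6
Weighted average:
525 / 6 = 87.5

87.5


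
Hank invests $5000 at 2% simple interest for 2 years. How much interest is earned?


Use the formula I = P x R x T / 100
P x R x T = 5000 x 2 x 2 = 20000
I = 20000 / 100 = $200

$200


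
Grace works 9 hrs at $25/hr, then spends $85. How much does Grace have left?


Calculate earnings:
9 x $25 = $225
Subtract spending:
$225 - $85 = $140

$140


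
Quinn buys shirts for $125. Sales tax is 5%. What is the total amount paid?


Calculate the tax:
5% of $125 = $6.25
Add tax to price:
$125 + $6.25 = $131.25

$131.25


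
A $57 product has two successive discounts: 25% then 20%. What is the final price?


First discount:
25% of $57 = $14.25
Price after first discount:
$57 - $14.25 = $42.75
Second discount:
20% of $42.75 = $8.55
Final price:
$42.75 - $8.55 = $34.20

$34.20
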